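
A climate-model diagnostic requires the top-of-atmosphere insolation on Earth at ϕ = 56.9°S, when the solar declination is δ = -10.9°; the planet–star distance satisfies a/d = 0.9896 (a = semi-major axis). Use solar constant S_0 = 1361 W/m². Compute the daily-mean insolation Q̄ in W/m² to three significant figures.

cos h₀ = −tan(-56.9°) tan(-10.900°) = -0.2954, h₀ = 1.8707 rad.
Bracket: h₀ sin ϕ sin δ + cos ϕ cos δ sin h₀ = 1.8707×-0.83772×-0.18910 + 0.54610×0.98196×0.95537 = 0.296343 + 0.512316 = 0.808659.
Inverse-square distance factor (a/d)² = 0.9896² = 0.979308.
Q̄ = (S_0/π) × 0.979308 × [bracket] = (1361/π) × 0.979308 × 0.808659 = 343.1 W/m².

Q̄ ≈ 343 W/m²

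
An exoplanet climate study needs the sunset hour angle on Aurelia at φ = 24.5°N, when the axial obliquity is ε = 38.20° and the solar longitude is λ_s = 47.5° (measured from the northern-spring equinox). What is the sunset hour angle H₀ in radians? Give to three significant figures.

Solar declination: sin δ = sin ε · sin λ_s = sin 38.20° × sin 47.5° = 0.45594, so δ = +27.125°.
cos H₀ = −tan φ · tan δ = −tan(+24.5°) × tan(+27.125°) = -0.2335, so H₀ = 1.8064 rad = 103.50°.

H₀ = 1.81 rad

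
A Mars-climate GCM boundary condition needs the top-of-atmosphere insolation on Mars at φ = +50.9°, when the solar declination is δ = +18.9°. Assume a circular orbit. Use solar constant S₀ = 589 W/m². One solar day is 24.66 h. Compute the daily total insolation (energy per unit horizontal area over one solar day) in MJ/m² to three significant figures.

17.4 MJ/m²

cos H₀ = −tan(+50.9°) tan(+18.900°) = -0.4213, H₀ = 2.0057 rad.
Bracket: H₀ sin φ sin δ + cos φ cos δ sin H₀ = 2.0057×0.77605×0.32392 + 0.63068×0.94609×0.90692 = 0.504189 + 0.541141 = 1.045330.
Q̄ = (S₀/π) × [bracket] = (589/π) × 1.045330 = 195.98 W/m².
Daily total = Q̄ × 24.66 h × 3600 s/h = 195.98 × 24.66 × 3600 / 10⁶ = 17.40 MJ/m².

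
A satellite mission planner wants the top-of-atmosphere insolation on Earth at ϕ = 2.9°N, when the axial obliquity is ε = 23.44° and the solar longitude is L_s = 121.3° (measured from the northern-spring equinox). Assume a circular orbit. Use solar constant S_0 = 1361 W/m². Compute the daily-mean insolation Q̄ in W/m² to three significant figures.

Q̄ ≈ 419 W/m²

Solar declination: sin δ = sin ε · sin L_s = sin 23.44° × sin 121.3° = 0.33989, so δ = +19.870°.
cos h₀ = −tan(+2.9°) tan(+19.870°) = -0.0183, h₀ = 1.5891 rad.
Bracket: h₀ sin ϕ sin δ + cos ϕ cos δ sin h₀ = 1.5891×0.05059×0.33989 + 0.99872×0.94046×0.99983 = 0.027325 + 0.939097 = 0.966422.
Q̄ = (S_0/π) × [bracket] = (1361/π) × 0.966422 = 418.7 W/m².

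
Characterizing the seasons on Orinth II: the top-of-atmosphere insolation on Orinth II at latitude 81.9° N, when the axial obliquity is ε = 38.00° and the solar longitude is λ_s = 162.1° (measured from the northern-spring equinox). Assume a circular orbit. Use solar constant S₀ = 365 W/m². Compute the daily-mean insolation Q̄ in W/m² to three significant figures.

Solar declination: sin δ = sin ε · sin λ_s = sin 38.00° × sin 162.1° = 0.18923, so δ = +10.908°.
cos H₀ = −tan(+81.9°) tan(+10.908°) = -1.3540 ≤ −1 ⇒ polar day, H₀ = π.
Bracket: H₀ sin φ sin δ + cos φ cos δ sin H₀ = 3.1416×0.99002×0.18923 + 0.14090×0.98193×0.00000 = 0.588552 + 0.000000 = 0.588552.
Q̄ = (S₀/π) × [bracket] = (365/π) × 0.588552 = 68.38 W/m².

Q̄ ≈ 68.4 W/m²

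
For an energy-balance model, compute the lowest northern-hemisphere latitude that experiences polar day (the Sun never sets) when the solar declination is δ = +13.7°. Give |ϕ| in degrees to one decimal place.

|ϕ| = 76.3°

Polar day requires cos h₀ = −tan ϕ tan δ ≤ −1, i.e. tan ϕ tan δ ≥ 1.
The boundary is |tan ϕ| · |tan δ| = 1, so |ϕ| = 90° − |δ| = 90° − 13.7° = 76.3° in the northern hemisphere.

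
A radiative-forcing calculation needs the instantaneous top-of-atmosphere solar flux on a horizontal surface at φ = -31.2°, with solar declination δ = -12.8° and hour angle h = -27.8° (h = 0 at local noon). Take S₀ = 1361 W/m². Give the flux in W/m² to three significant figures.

1.16e+03 W/m²

cos θ_z = sin φ sin δ + cos φ cos δ cos h = 0.114768 + 0.737836 = 0.852604.
Flux = S₀ · cos θ_z = 1361 × 0.852604 = 1160 W/m².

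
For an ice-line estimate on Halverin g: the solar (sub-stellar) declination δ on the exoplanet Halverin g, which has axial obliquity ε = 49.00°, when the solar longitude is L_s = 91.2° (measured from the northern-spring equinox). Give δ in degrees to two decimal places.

sin δ = sin ε · sin L_s = sin 49.00° × sin 91.2° = 0.754544.
δ = arcsin(0.754544) = +48.99°.

δ = +48.99°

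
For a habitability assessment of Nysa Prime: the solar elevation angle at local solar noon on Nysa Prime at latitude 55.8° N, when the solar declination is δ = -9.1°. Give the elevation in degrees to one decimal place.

At local noon the hour angle is zero, so the zenith angle equals |φ − δ| = |+55.8° − (-9.100°)| = 64.900°.
Elevation = 90° − 64.900° = 25.1°.

25.1°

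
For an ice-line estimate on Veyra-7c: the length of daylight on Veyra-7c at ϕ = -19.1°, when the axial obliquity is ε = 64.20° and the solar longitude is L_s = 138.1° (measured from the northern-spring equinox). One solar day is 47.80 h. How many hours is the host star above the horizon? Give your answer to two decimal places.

Solar declination: sin δ = sin ε · sin L_s = sin 64.20° × sin 138.1° = 0.60126, so δ = +36.960°.
cos h₀ = −tan ϕ · tan δ = −tan(-19.1°) × tan(+36.960°) = 0.2606, so h₀ = 1.3072 rad = 74.90°.
Daylight = 2h₀/(2π) × 47.80 h = (1.3072/π) × 47.80 = 19.89 h.

19.89 h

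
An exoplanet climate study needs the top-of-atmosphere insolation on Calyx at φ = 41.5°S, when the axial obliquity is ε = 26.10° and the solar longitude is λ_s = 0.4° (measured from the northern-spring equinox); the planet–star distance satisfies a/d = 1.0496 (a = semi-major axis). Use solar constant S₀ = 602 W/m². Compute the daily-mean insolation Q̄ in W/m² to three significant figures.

Solar declination: sin δ = sin ε · sin λ_s = sin 26.10° × sin 0.4° = 0.00307, so δ = +0.176°.
cos H₀ = −tan(-41.5°) tan(+0.176°) = 0.0027, H₀ = 1.5681 rad.
Bracket: H₀ sin φ sin δ + cos φ cos δ sin H₀ = 1.5681×-0.66262×0.00307 + 0.74896×1.00000×1.00000 = -0.003190 + 0.748960 = 0.745770.
Inverse-square distance factor (a/d)² = 1.0496² = 1.101660.
Q̄ = (S₀/π) × 1.101660 × [bracket] = (602/π) × 1.101660 × 0.745770 = 157.4 W/m².

Q̄ ≈ 157 W/m²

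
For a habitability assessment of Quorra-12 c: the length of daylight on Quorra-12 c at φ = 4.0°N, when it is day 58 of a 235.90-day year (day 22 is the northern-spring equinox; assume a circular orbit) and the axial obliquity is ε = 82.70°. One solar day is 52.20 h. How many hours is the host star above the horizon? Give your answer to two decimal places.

27.72 h

Solar longitude: λ_s = 360° × (58 − 22)/235.90 = 54.939°.
sin δ = sin 82.70° × sin 54.939° = 0.81190, so δ = +54.282°.
cos H₀ = −tan φ · tan δ = −tan(+4.0°) × tan(+54.282°) = -0.0972, so H₀ = 1.6682 rad = 95.58°.
Daylight = 2H₀/(2π) × 52.20 h = (1.6682/π) × 52.20 = 27.72 h.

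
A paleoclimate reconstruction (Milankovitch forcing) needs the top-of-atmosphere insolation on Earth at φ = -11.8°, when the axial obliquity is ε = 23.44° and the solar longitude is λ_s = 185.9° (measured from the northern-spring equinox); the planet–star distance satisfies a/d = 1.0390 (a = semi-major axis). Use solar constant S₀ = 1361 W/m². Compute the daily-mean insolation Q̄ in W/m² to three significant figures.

Q̄ ≈ 464 W/m²

Solar declination: sin δ = sin ε · sin λ_s = sin 23.44° × sin 185.9° = -0.04089, so δ = -2.343°.
cos H₀ = −tan(-11.8°) tan(-2.343°) = -0.0085, H₀ = 1.5793 rad.
Bracket: H₀ sin φ sin δ + cos φ cos δ sin H₀ = 1.5793×-0.20450×-0.04089 + 0.97887×0.99916×0.99996 = 0.013206 + 0.978009 = 0.991215.
Inverse-square distance factor (a/d)² = 1.0390² = 1.079521.
Q̄ = (S₀/π) × 1.079521 × [bracket] = (1361/π) × 1.079521 × 0.991215 = 463.6 W/m².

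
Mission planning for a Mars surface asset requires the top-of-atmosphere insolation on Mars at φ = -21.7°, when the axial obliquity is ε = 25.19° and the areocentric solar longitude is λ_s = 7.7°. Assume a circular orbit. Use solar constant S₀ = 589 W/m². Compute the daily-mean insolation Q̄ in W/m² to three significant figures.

Q̄ ≈ 168 W/m²

sin δ = sin 25.19° × sin 7.7° = 0.05703, so δ = +3.269°.
cos H₀ = −tan(-21.7°) tan(+3.269°) = 0.0227, H₀ = 1.5481 rad.
Bracket: H₀ sin φ sin δ + cos φ cos δ sin H₀ = 1.5481×-0.36975×0.05703 + 0.92913×0.99837×0.99974 = -0.032645 + 0.927374 = 0.894729.
Q̄ = (S₀/π) × [bracket] = (589/π) × 0.894729 = 167.7 W/m².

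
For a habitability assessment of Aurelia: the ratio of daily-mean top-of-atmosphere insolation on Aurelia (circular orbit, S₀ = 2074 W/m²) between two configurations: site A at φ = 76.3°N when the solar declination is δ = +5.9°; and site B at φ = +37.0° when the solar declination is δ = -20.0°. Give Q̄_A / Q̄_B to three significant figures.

— Configuration A (φ=+76.3°):
cos H₀ = −tan(+76.3°) tan(+5.900°) = -0.4239, H₀ = 2.0086 rad.
Bracket: H₀ sin φ sin δ + cos φ cos δ sin H₀ = 2.0086×0.97155×0.10279 + 0.23684×0.99470×0.90570 = 0.200590 + 0.213369 = 0.413959.
Q̄ = (S₀/π) × [bracket] = (2074/π) × 0.413959 = 273.29 W/m².
— Configuration B (φ=+37.0°):
cos H₀ = −tan(+37.0°) tan(-20.000°) = 0.2743, H₀ = 1.2930 rad.
Bracket: H₀ sin φ sin δ + cos φ cos δ sin H₀ = 1.2930×0.60182×-0.34202 + 0.79864×0.93969×0.96165 = -0.266144 + 0.721693 = 0.455549.
Q̄ = (S₀/π) × [bracket] = (2074/π) × 0.455549 = 300.74 W/m².
Ratio Q̄_A / Q̄_B = 273.29 / 300.74 = 0.9087.

Q̄_A / Q̄_B ≈ 0.909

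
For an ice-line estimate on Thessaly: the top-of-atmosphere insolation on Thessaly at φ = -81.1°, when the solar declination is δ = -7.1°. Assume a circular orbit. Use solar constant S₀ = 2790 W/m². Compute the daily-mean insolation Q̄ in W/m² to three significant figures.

cos H₀ = −tan(-81.1°) tan(-7.100°) = -0.7954, H₀ = 2.4905 rad.
Bracket: H₀ sin φ sin δ + cos φ cos δ sin H₀ = 2.4905×-0.98796×-0.12360 + 0.15471×0.99233×0.60608 = 0.304120 + 0.093047 = 0.397167.
Q̄ = (S₀/π) × [bracket] = (2790/π) × 0.397167 = 352.7 W/m².

Q̄ ≈ 353 W/m²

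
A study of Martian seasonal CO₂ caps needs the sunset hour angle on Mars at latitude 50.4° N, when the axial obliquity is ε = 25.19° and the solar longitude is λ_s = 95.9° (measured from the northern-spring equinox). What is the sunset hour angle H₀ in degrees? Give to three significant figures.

Solar declination: sin δ = sin ε · sin λ_s = sin 25.19° × sin 95.9° = 0.42337, so δ = +25.047°.
cos H₀ = −tan φ · tan δ = −tan(+50.4°) × tan(+25.047°) = -0.5649, so H₀ = 2.1711 rad = 124.39°.

H₀ = 124°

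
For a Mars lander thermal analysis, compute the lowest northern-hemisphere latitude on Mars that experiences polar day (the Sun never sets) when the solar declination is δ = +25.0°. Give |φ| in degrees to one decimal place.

Polar day requires cos H₀ = −tan φ tan δ ≤ −1, i.e. tan φ tan δ ≥ 1.
The boundary is |tan φ| · |tan δ| = 1, so |φ| = 90° − |δ| = 90° − 25.0° = 65.0° in the northern hemisphere.

|φ| = 65.0°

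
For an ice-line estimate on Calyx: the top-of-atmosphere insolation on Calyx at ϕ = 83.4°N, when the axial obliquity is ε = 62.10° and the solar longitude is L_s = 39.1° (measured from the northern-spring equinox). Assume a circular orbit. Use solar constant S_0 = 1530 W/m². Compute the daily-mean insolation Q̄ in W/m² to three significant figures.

Solar declination: sin δ = sin ε · sin L_s = sin 62.10° × sin 39.1° = 0.55737, so δ = +33.874°.
cos h₀ = −tan(+83.4°) tan(+33.874°) = -5.8020 ≤ −1 ⇒ polar day, h₀ = π.
Bracket: h₀ sin ϕ sin δ + cos ϕ cos δ sin h₀ = 3.1416×0.99337×0.55737 + 0.11494×0.83026×0.00000 = 1.739424 + 0.000000 = 1.739424.
Q̄ = (S_0/π) × [bracket] = (1530/π) × 1.739424 = 847.1 W/m².

Q̄ ≈ 847 W/m²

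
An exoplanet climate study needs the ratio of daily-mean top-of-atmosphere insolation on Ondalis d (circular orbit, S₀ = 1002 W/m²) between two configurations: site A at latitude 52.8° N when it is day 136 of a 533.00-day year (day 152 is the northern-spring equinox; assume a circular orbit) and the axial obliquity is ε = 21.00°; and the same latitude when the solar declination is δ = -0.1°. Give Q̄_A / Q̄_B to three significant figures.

Q̄_A / Q̄_B ≈ 0.866

— Configuration A (φ=+52.8°):
Solar longitude: λ_s = 360° × (136 − 152)/533.00 = -10.807°, i.e. -10.807° + 360° = 349.193°.
sin δ = sin 21.00° × sin 349.193° = -0.06719, so δ = -3.853°.
cos H₀ = −tan(+52.8°) tan(-3.853°) = 0.0887, H₀ = 1.4820 rad.
Bracket: H₀ sin φ sin δ + cos φ cos δ sin H₀ = 1.4820×0.79653×-0.06719 + 0.60460×0.99774×0.99606 = -0.079315 + 0.600857 = 0.521542.
Q̄ = (S₀/π) × [bracket] = (1002/π) × 0.521542 = 166.34 W/m².
— Configuration B (φ=+52.8°):
cos H₀ = −tan(+52.8°) tan(-0.100°) = 0.0023, H₀ = 1.5685 rad.
Bracket: H₀ sin φ sin δ + cos φ cos δ sin H₀ = 1.5685×0.79653×-0.00175 + 0.60460×1.00000×1.00000 = -0.002186 + 0.604600 = 0.602414.
Q̄ = (S₀/π) × [bracket] = (1002/π) × 0.602414 = 192.14 W/m².
Ratio Q̄_A / Q̄_B = 166.34 / 192.14 = 0.8657.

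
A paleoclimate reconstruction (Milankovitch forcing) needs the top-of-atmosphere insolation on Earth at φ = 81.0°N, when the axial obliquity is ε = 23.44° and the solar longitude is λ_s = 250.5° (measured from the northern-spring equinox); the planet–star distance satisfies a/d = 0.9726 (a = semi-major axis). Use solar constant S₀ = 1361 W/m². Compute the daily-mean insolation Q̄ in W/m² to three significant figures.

Q̄ ≈ 0.00 W/m²

Solar declination: sin δ = sin ε · sin λ_s = sin 23.44° × sin 250.5° = -0.37497, so δ = -22.023°.
cos H₀ = −tan(+81.0°) tan(-22.023°) = 2.5538 ≥ 1 ⇒ polar night, H₀ = 0 and Q̄ = 0.
Inverse-square distance factor (a/d)² = 0.9726² = 0.945951.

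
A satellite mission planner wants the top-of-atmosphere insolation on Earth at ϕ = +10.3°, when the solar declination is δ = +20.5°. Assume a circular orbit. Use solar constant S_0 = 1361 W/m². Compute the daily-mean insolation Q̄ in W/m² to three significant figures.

Q̄ ≈ 443 W/m²

cos h₀ = −tan(+10.3°) tan(+20.500°) = -0.0679, h₀ = 1.6388 rad.
Bracket: h₀ sin ϕ sin δ + cos ϕ cos δ sin h₀ = 1.6388×0.17880×0.35021 + 0.98389×0.93667×0.99769 = 0.102618 + 0.919451 = 1.022069.
Q̄ = (S_0/π) × [bracket] = (1361/π) × 1.022069 = 442.8 W/m².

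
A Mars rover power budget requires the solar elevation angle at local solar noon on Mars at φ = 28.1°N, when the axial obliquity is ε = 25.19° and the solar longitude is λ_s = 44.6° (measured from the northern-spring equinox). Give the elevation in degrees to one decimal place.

Solar declination: sin δ = sin ε · sin λ_s = sin 25.19° × sin 44.6° = 0.29885, so δ = +17.389°.
At local noon the hour angle is zero, so the zenith angle equals |φ − δ| = |+28.1° − (+17.389°)| = 10.711°.
Elevation = 90° − 10.711° = 79.3°.

79.3°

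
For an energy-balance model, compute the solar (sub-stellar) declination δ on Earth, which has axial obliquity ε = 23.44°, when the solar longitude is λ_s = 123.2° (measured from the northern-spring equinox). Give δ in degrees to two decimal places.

sin δ = sin ε · sin λ_s = sin 23.44° × sin 123.2° = 0.332855.
δ = arcsin(0.332855) = +19.44°.

δ = +19.44°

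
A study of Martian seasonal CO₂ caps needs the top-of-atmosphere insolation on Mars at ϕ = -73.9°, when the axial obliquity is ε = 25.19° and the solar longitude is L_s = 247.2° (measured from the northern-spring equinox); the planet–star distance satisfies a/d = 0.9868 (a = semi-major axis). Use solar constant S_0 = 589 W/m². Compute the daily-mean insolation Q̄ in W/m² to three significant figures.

Q̄ ≈ 216 W/m²

Solar declination: sin δ = sin ε · sin L_s = sin 25.19° × sin 247.2° = -0.39236, so δ = -23.102°.
cos h₀ = −tan(-73.9°) tan(-23.102°) = -1.4779 ≤ −1 ⇒ polar day, h₀ = π.
Bracket: h₀ sin ϕ sin δ + cos ϕ cos δ sin h₀ = 3.1416×-0.96078×-0.39236 + 0.27731×0.91981×0.00000 = 1.184294 + 0.000000 = 1.184294.
Inverse-square distance factor (a/d)² = 0.9868² = 0.973774.
Q̄ = (S_0/π) × 0.973774 × [bracket] = (589/π) × 0.973774 × 1.184294 = 216.2 W/m².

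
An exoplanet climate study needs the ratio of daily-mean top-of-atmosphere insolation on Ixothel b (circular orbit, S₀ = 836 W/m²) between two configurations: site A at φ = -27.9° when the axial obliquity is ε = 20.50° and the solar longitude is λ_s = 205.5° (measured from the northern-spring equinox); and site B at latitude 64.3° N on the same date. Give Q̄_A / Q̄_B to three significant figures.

— Configuration A (φ=-27.9°):
Solar declination: sin δ = sin ε · sin λ_s = sin 20.50° × sin 205.5° = -0.15077, so δ = -8.671°.
cos H₀ = −tan(-27.9°) tan(-8.671°) = -0.0808, H₀ = 1.6516 rad.
Bracket: H₀ sin φ sin δ + cos φ cos δ sin H₀ = 1.6516×-0.46793×-0.15077 + 0.88377×0.98857×0.99673 = 0.116520 + 0.870812 = 0.987332.
Q̄ = (S₀/π) × [bracket] = (836/π) × 0.987332 = 262.74 W/m².
— Configuration B (φ=+64.3°):
cos H₀ = −tan(+64.3°) tan(-8.671°) = 0.3169, H₀ = 1.2483 rad.
Bracket: H₀ sin φ sin δ + cos φ cos δ sin H₀ = 1.2483×0.90108×-0.15077 + 0.43366×0.98857×0.94846 = -0.169589 + 0.406608 = 0.237019.
Q̄ = (S₀/π) × [bracket] = (836/π) × 0.237019 = 63.072 W/m².
Ratio Q̄_A / Q̄_B = 262.74 / 63.072 = 4.166.

Q̄_A / Q̄_B ≈ 4.17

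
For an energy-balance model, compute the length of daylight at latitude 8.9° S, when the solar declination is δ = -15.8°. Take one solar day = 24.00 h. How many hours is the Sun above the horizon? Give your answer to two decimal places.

cos H₀ = −tan φ · tan δ = −tan(-8.9°) × tan(-15.800°) = -0.0443, so H₀ = 1.6151 rad = 92.54°.
Daylight = 2H₀/(2π) × 24.00 h = (1.6151/π) × 24.00 = 12.34 h.

12.34 h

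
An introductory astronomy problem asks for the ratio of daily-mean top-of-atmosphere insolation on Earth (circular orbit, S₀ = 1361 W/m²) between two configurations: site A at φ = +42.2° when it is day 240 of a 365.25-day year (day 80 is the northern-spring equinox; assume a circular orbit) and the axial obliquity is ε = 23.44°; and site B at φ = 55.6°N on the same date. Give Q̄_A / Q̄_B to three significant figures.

Q̄_A / Q̄_B ≈ 1.17

— Configuration A (φ=+42.2°):
Solar longitude: λ_s = 360° × (240 − 80)/365.25 = 157.700°.
sin δ = sin 23.44° × sin 157.700° = 0.15094, so δ = +8.682°.
cos H₀ = −tan(+42.2°) tan(+8.682°) = -0.1385, H₀ = 1.7097 rad.
Bracket: H₀ sin φ sin δ + cos φ cos δ sin H₀ = 1.7097×0.67172×0.15094 + 0.74080×0.98854×0.99037 = 0.173345 + 0.725258 = 0.898603.
Q̄ = (S₀/π) × [bracket] = (1361/π) × 0.898603 = 389.29 W/m².
— Configuration B (φ=+55.6°):
cos H₀ = −tan(+55.6°) tan(+8.682°) = -0.2230, H₀ = 1.7957 rad.
Bracket: H₀ sin φ sin δ + cos φ cos δ sin H₀ = 1.7957×0.82511×0.15094 + 0.56497×0.98854×0.97482 = 0.223640 + 0.544433 = 0.768073.
Q̄ = (S₀/π) × [bracket] = (1361/π) × 0.768073 = 332.74 W/m².
Ratio Q̄_A / Q̄_B = 389.29 / 332.74 = 1.170.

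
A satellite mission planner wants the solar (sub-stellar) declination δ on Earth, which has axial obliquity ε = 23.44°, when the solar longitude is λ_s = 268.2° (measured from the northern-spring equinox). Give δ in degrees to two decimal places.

δ = -23.43°

sin δ = sin ε · sin λ_s = sin 23.44° × sin 268.2° = -0.397592.
δ = arcsin(-0.397592) = -23.43°.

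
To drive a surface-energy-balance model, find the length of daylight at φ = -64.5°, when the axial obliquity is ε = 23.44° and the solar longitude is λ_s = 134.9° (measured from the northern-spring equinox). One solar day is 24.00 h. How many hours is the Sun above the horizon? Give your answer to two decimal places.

6.93 h

Solar declination: sin δ = sin ε · sin λ_s = sin 23.44° × sin 134.9° = 0.28177, so δ = +16.366°.
cos H₀ = −tan φ · tan δ = −tan(-64.5°) × tan(+16.366°) = 0.6157, so H₀ = 0.9075 rad = 52.00°.
Daylight = 2H₀/(2π) × 24.00 h = (0.9075/π) × 24.00 = 6.93 h.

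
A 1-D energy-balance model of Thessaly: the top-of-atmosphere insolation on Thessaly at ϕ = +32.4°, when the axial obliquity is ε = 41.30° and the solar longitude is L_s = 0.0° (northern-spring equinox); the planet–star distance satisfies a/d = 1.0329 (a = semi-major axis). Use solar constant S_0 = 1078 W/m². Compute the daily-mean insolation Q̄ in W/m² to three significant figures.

Q̄ ≈ 309 W/m²

Solar declination: sin δ = sin ε · sin L_s = sin 41.30° × sin 0.0° = 0.00000, so δ = +0.000°.
cos h₀ = −tan(+32.4°) tan(+0.000°) = -0.0000, h₀ = 1.5708 rad.
Bracket: h₀ sin ϕ sin δ + cos ϕ cos δ sin h₀ = 1.5708×0.53583×0.00000 + 0.84433×1.00000×1.00000 = 0.000000 + 0.844330 = 0.844330.
Inverse-square distance factor (a/d)² = 1.0329² = 1.066882.
Q̄ = (S_0/π) × 1.066882 × [bracket] = (1078/π) × 1.066882 × 0.844330 = 309.1 W/m².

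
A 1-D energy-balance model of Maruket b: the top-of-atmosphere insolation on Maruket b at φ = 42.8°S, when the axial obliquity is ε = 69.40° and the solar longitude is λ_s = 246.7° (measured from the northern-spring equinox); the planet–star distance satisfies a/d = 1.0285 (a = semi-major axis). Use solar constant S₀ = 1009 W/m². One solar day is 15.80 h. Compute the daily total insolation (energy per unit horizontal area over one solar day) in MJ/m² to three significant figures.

35.5 MJ/m²

Solar declination: sin δ = sin ε · sin λ_s = sin 69.40° × sin 246.7° = -0.85972, so δ = -59.285°.
cos H₀ = −tan(-42.8°) tan(-59.285°) = -1.5587 ≤ −1 ⇒ polar day, H₀ = π.
Bracket: H₀ sin φ sin δ + cos φ cos δ sin H₀ = 3.1416×-0.67944×-0.85972 + 0.73373×0.51076×0.00000 = 1.835097 + 0.000000 = 1.835097.
Inverse-square distance factor (a/d)² = 1.0285² = 1.057812.
Q̄ = (S₀/π) × 1.057812 × [bracket] = (1009/π) × 1.057812 × 1.835097 = 623.46 W/m².
Daily total = Q̄ × 15.80 h × 3600 s/h = 623.46 × 15.80 × 3600 / 10⁶ = 35.46 MJ/m².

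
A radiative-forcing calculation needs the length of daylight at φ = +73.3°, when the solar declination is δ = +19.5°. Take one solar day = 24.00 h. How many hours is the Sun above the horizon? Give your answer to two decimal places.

Sunrise equation: cos H₀ = −tan φ · tan δ = -1.1803 ≤ −1, so the Sun never sets (polar day) and H₀ = π.
Daylight = 2H₀/(2π) × 24.00 h = (3.1416/π) × 24.00 = 24.00 h.

24.00 h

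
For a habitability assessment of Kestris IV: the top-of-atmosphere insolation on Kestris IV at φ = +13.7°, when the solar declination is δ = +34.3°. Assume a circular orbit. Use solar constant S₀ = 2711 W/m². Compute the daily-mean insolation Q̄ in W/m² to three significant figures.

cos H₀ = −tan(+13.7°) tan(+34.300°) = -0.1663, H₀ = 1.7379 rad.
Bracket: H₀ sin φ sin δ + cos φ cos δ sin H₀ = 1.7379×0.23684×0.56353 + 0.97155×0.82610×0.98608 = 0.231951 + 0.791425 = 1.023376.
Q̄ = (S₀/π) × [bracket] = (2711/π) × 1.023376 = 883.1 W/m².

Q̄ ≈ 883 W/m²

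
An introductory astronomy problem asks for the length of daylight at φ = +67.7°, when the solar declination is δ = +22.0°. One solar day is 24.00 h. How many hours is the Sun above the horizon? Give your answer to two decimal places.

22.68 h

cos H₀ = −tan φ · tan δ = −tan(+67.7°) × tan(+22.000°) = -0.9851, so H₀ = 2.9689 rad = 170.10°.
Daylight = 2H₀/(2π) × 24.00 h = (2.9689/π) × 24.00 = 22.68 h.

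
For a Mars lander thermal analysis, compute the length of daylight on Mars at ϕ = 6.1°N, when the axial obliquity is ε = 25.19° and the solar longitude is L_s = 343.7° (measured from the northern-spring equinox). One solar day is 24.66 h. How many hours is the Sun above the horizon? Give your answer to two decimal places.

Solar declination: sin δ = sin ε · sin L_s = sin 25.19° × sin 343.7° = -0.11946, so δ = -6.861°.
cos h₀ = −tan ϕ · tan δ = −tan(+6.1°) × tan(-6.861°) = 0.0129, so h₀ = 1.5579 rad = 89.26°.
Daylight = 2h₀/(2π) × 24.66 h = (1.5579/π) × 24.66 = 12.23 h.

12.23 h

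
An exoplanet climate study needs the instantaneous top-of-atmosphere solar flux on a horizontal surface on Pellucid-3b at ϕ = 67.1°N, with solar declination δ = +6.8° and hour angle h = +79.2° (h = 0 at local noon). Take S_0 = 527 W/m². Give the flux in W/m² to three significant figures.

95.6 W/m²

cos θ_z = sin ϕ sin δ + cos ϕ cos δ cos h = 0.109072 + 0.072402 = 0.181474.
Flux = S_0 · cos θ_z = 527 × 0.181474 = 95.64 W/m².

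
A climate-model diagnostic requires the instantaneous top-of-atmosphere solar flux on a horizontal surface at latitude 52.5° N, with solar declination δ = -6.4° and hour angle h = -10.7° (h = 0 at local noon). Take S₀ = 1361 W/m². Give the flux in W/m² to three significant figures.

cos θ_z = sin φ sin δ + cos φ cos δ cos h = -0.088434 + 0.594449 = 0.506015.
Flux = S₀ · cos θ_z = 1361 × 0.506015 = 688.7 W/m².

689 W/m²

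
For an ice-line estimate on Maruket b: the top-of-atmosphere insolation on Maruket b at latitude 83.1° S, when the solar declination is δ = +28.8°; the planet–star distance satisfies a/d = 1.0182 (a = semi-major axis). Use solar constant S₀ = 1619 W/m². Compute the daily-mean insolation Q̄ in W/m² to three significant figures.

Q̄ ≈ 0.00 W/m²

cos H₀ = −tan(-83.1°) tan(+28.800°) = 4.5429 ≥ 1 ⇒ polar night, H₀ = 0 and Q̄ = 0.
Inverse-square distance factor (a/d)² = 1.0182² = 1.036731.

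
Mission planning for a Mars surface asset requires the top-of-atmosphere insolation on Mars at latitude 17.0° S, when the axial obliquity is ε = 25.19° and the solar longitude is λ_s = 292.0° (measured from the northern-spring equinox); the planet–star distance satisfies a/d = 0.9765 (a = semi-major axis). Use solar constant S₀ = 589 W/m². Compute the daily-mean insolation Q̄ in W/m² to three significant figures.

Q̄ ≈ 191 W/m²

Solar declination: sin δ = sin ε · sin λ_s = sin 25.19° × sin 292.0° = -0.39463, so δ = -23.243°.
cos H₀ = −tan(-17.0°) tan(-23.243°) = -0.1313, H₀ = 1.7025 rad.
Bracket: H₀ sin φ sin δ + cos φ cos δ sin H₀ = 1.7025×-0.29237×-0.39463 + 0.95630×0.91884×0.99134 = 0.196431 + 0.871077 = 1.067508.
Inverse-square distance factor (a/d)² = 0.9765² = 0.953552.
Q̄ = (S₀/π) × 0.953552 × [bracket] = (589/π) × 0.953552 × 1.067508 = 190.8 W/m².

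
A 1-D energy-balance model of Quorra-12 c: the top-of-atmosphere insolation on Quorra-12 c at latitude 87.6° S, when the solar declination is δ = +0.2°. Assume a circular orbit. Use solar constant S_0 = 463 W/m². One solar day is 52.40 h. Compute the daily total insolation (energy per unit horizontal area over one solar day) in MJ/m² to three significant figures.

1.02 MJ/m²

cos h₀ = −tan(-87.6°) tan(+0.200°) = 0.0833, h₀ = 1.4874 rad.
Bracket: h₀ sin ϕ sin δ + cos ϕ cos δ sin h₀ = 1.4874×-0.99912×0.00349 + 0.04188×0.99999×0.99653 = -0.005186 + 0.041734 = 0.036548.
Q̄ = (S_0/π) × [bracket] = (463/π) × 0.036548 = 5.3864 W/m².
Daily total = Q̄ × 52.40 h × 3600 s/h = 5.3864 × 52.40 × 3600 / 10⁶ = 1.016 MJ/m².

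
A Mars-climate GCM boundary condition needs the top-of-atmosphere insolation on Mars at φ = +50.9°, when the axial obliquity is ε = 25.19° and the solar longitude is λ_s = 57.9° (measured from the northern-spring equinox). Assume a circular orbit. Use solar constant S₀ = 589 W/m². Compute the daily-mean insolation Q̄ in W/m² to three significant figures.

Q̄ ≈ 205 W/m²

Solar declination: sin δ = sin ε · sin λ_s = sin 25.19° × sin 57.9° = 0.36055, so δ = +21.134°.
cos H₀ = −tan(+50.9°) tan(+21.134°) = -0.4757, H₀ = 2.0665 rad.
Bracket: H₀ sin φ sin δ + cos φ cos δ sin H₀ = 2.0665×0.77605×0.36055 + 0.63068×0.93274×0.87963 = 0.578217 + 0.517452 = 1.095669.
Q̄ = (S₀/π) × [bracket] = (589/π) × 1.095669 = 205.4 W/m².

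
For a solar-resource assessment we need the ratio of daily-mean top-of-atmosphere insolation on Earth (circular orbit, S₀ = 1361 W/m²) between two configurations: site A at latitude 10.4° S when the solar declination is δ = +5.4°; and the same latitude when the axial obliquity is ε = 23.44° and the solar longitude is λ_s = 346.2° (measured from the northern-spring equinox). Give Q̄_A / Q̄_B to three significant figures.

— Configuration A (φ=-10.4°):
cos H₀ = −tan(-10.4°) tan(+5.400°) = 0.0173, H₀ = 1.5534 rad.
Bracket: H₀ sin φ sin δ + cos φ cos δ sin H₀ = 1.5534×-0.18052×0.09411 + 0.98357×0.99556×0.99985 = -0.026390 + 0.979056 = 0.952666.
Q̄ = (S₀/π) × [bracket] = (1361/π) × 0.952666 = 412.71 W/m².
— Configuration B (φ=-10.4°):
Solar declination: sin δ = sin ε · sin λ_s = sin 23.44° × sin 346.2° = -0.09489, so δ = -5.445°.
cos H₀ = −tan(-10.4°) tan(-5.445°) = -0.0175, H₀ = 1.5883 rad.
Bracket: H₀ sin φ sin δ + cos φ cos δ sin H₀ = 1.5883×-0.18052×-0.09489 + 0.98357×0.99549×0.99985 = 0.027207 + 0.978987 = 1.006194.
Q̄ = (S₀/π) × [bracket] = (1361/π) × 1.006194 = 435.90 W/m².
Ratio Q̄_A / Q̄_B = 412.71 / 435.90 = 0.9468.

Q̄_A / Q̄_B ≈ 0.947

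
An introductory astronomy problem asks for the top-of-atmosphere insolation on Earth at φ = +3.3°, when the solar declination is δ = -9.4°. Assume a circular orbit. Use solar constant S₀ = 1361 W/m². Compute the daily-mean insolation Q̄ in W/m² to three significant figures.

cos H₀ = −tan(+3.3°) tan(-9.400°) = 0.0095, H₀ = 1.5613 rad.
Bracket: H₀ sin φ sin δ + cos φ cos δ sin H₀ = 1.5613×0.05756×-0.16333 + 0.99834×0.98657×0.99995 = -0.014678 + 0.984883 = 0.970205.
Q̄ = (S₀/π) × [bracket] = (1361/π) × 0.970205 = 420.3 W/m².

Q̄ ≈ 420 W/m²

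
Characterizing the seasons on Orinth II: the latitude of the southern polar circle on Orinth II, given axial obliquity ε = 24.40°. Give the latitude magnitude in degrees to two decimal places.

The polar circle is the lowest latitude that experiences at least one full rotation of continuous darkness at the northern-summer solstice; it lies at |ϕ| = 90° − ε = 90° − 24.40° = 65.60°.

65.60°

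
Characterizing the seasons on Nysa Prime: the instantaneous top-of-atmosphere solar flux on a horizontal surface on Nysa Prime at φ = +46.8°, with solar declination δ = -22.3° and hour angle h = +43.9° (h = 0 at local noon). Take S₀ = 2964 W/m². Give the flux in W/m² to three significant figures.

cos θ_z = sin φ sin δ + cos φ cos δ cos h = -0.276612 + 0.456361 = 0.179749.
Flux = S₀ · cos θ_z = 2964 × 0.179749 = 532.8 W/m².

533 W/m²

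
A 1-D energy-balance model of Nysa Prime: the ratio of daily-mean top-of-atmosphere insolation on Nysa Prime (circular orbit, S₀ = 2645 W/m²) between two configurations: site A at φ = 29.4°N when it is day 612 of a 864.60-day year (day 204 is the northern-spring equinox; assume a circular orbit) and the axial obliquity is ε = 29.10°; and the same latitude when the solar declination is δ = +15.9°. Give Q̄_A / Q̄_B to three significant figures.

Q̄_A / Q̄_B ≈ 0.882

— Configuration A (φ=+29.4°):
Solar longitude: λ_s = 360° × (612 − 204)/864.60 = 169.882°.
sin δ = sin 29.10° × sin 169.882° = 0.08544, so δ = +4.901°.
cos H₀ = −tan(+29.4°) tan(+4.901°) = -0.0483, H₀ = 1.6191 rad.
Bracket: H₀ sin φ sin δ + cos φ cos δ sin H₀ = 1.6191×0.49090×0.08544 + 0.87121×0.99634×0.99883 = 0.067909 + 0.867006 = 0.934915.
Q̄ = (S₀/π) × [bracket] = (2645/π) × 0.934915 = 787.13 W/m².
— Configuration B (φ=+29.4°):
cos H₀ = −tan(+29.4°) tan(+15.900°) = -0.1605, H₀ = 1.7320 rad.
Bracket: H₀ sin φ sin δ + cos φ cos δ sin H₀ = 1.7320×0.49090×0.27396 + 0.87121×0.96174×0.98703 = 0.232931 + 0.827010 = 1.059941.
Q̄ = (S₀/π) × [bracket] = (2645/π) × 1.059941 = 892.40 W/m².
Ratio Q̄_A / Q̄_B = 787.13 / 892.40 = 0.8820.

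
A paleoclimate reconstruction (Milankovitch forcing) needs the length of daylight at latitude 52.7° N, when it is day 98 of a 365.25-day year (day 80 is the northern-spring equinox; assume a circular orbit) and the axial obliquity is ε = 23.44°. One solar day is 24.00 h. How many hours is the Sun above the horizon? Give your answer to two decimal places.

Solar longitude: L_s = 360° × (98 − 80)/365.25 = 17.741°.
sin δ = sin 23.44° × sin 17.741° = 0.12121, so δ = +6.962°.
cos h₀ = −tan ϕ · tan δ = −tan(+52.7°) × tan(+6.962°) = -0.1603, so h₀ = 1.7318 rad = 99.22°.
Daylight = 2h₀/(2π) × 24.00 h = (1.7318/π) × 24.00 = 13.23 h.

13.23 h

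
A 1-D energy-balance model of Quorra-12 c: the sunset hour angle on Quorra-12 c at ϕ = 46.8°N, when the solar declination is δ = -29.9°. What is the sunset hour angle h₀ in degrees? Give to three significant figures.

cos h₀ = −tan ϕ · tan δ = −tan(+46.8°) × tan(-29.900°) = 0.6123, so h₀ = 0.9118 rad = 52.24°.

h₀ = 52.2°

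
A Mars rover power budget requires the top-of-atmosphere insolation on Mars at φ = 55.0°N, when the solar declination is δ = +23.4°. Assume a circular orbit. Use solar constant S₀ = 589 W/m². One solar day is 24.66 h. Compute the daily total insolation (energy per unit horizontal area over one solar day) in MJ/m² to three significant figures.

19.0 MJ/m²

cos H₀ = −tan(+55.0°) tan(+23.400°) = -0.6180, H₀ = 2.2370 rad.
Bracket: H₀ sin φ sin δ + cos φ cos δ sin H₀ = 2.2370×0.81915×0.39715 + 0.57358×0.91775×0.78617 = 0.727753 + 0.413842 = 1.141595.
Q̄ = (S₀/π) × [bracket] = (589/π) × 1.141595 = 214.03 W/m².
Daily total = Q̄ × 24.66 h × 3600 s/h = 214.03 × 24.66 × 3600 / 10⁶ = 19.00 MJ/m².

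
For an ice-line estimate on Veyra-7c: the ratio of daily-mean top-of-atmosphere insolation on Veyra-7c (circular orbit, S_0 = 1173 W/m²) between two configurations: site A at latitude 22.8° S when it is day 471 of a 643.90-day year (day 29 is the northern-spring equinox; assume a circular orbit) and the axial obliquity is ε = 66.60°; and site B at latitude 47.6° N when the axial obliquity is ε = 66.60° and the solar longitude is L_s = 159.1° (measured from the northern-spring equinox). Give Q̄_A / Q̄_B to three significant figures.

— Configuration A (ϕ=-22.8°):
Solar longitude: L_s = 360° × (471 − 29)/643.90 = 247.119°.
sin δ = sin 66.60° × sin 247.119° = -0.84554, so δ = -57.730°.
cos h₀ = −tan(-22.8°) tan(-57.730°) = -0.6657, h₀ = 2.2993 rad.
Bracket: h₀ sin ϕ sin δ + cos ϕ cos δ sin h₀ = 2.2993×-0.38752×-0.84554 + 0.92186×0.53391×0.74620 = 0.753397 + 0.367272 = 1.120669.
Q̄ = (S_0/π) × [bracket] = (1173/π) × 1.120669 = 418.43 W/m².
— Configuration B (ϕ=+47.6°):
Solar declination: sin δ = sin ε · sin L_s = sin 66.60° × sin 159.1° = 0.32740, so δ = +19.111°.
cos h₀ = −tan(+47.6°) tan(+19.111°) = -0.3795, h₀ = 1.9600 rad.
Bracket: h₀ sin ϕ sin δ + cos ϕ cos δ sin h₀ = 1.9600×0.73846×0.32740 + 0.67430×0.94489×0.92521 = 0.473873 + 0.589488 = 1.063361.
Q̄ = (S_0/π) × [bracket] = (1173/π) × 1.063361 = 397.04 W/m².
Ratio Q̄_A / Q̄_B = 418.43 / 397.04 = 1.054.

Q̄_A / Q̄_B ≈ 1.05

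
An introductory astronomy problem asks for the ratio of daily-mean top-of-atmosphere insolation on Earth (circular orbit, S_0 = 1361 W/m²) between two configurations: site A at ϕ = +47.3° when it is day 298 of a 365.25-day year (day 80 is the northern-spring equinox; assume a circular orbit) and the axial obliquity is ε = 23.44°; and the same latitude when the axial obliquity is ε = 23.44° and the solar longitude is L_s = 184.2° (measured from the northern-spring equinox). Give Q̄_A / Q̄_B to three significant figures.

— Configuration A (ϕ=+47.3°):
Solar longitude: L_s = 360° × (298 − 80)/365.25 = 214.867°.
sin δ = sin 23.44° × sin 214.867° = -0.22740, so δ = -13.144°.
cos h₀ = −tan(+47.3°) tan(-13.144°) = 0.2531, h₀ = 1.3150 rad.
Bracket: h₀ sin ϕ sin δ + cos ϕ cos δ sin h₀ = 1.3150×0.73491×-0.22740 + 0.67816×0.97380×0.96745 = -0.219761 + 0.638896 = 0.419135.
Q̄ = (S_0/π) × [bracket] = (1361/π) × 0.419135 = 181.58 W/m².
— Configuration B (ϕ=+47.3°):
Solar declination: sin δ = sin ε · sin L_s = sin 23.44° × sin 184.2° = -0.02913, so δ = -1.669°.
cos h₀ = −tan(+47.3°) tan(-1.669°) = 0.0316, h₀ = 1.5392 rad.
Bracket: h₀ sin ϕ sin δ + cos ϕ cos δ sin h₀ = 1.5392×0.73491×-0.02913 + 0.67816×0.99958×0.99950 = -0.032951 + 0.677536 = 0.644585.
Q̄ = (S_0/π) × [bracket] = (1361/π) × 0.644585 = 279.25 W/m².
Ratio Q̄_A / Q̄_B = 181.58 / 279.25 = 0.6502.

Q̄_A / Q̄_B ≈ 0.650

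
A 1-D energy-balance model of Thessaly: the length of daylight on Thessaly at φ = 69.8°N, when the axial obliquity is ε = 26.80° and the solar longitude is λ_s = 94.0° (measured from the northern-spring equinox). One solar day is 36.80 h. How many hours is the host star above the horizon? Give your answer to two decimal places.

36.80 h

Solar declination: sin δ = sin ε · sin λ_s = sin 26.80° × sin 94.0° = 0.44978, so δ = +26.730°.
Sunrise equation: cos H₀ = −tan φ · tan δ = -1.3687 ≤ −1, so the host star never sets (polar day) and H₀ = π.
Daylight = 2H₀/(2π) × 36.80 h = (3.1416/π) × 36.80 = 36.80 h.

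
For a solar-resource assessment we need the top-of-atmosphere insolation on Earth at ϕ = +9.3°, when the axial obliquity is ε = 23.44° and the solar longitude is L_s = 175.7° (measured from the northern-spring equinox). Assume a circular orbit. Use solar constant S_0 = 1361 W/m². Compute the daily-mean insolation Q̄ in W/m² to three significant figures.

Solar declination: sin δ = sin ε · sin L_s = sin 23.44° × sin 175.7° = 0.02983, so δ = +1.709°.
cos h₀ = −tan(+9.3°) tan(+1.709°) = -0.0049, h₀ = 1.5757 rad.
Bracket: h₀ sin ϕ sin δ + cos ϕ cos δ sin h₀ = 1.5757×0.16160×0.02983 + 0.98686×0.99956×0.99999 = 0.007596 + 0.986416 = 0.994012.
Q̄ = (S_0/π) × [bracket] = (1361/π) × 0.994012 = 430.6 W/m².

Q̄ ≈ 431 W/m²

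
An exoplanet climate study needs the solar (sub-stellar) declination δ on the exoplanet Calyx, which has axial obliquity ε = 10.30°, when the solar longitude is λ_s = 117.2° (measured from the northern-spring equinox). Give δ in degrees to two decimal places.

sin δ = sin ε · sin λ_s = sin 10.30° × sin 117.2° = 0.159030.
δ = arcsin(0.159030) = +9.15°.

δ = +9.15°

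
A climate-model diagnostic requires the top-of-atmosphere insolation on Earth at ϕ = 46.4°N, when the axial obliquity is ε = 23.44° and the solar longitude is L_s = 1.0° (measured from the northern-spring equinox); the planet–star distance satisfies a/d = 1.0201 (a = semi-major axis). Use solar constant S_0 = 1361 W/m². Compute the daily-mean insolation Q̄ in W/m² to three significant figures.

Q̄ ≈ 314 W/m²

Solar declination: sin δ = sin ε · sin L_s = sin 23.44° × sin 1.0° = 0.00694, so δ = +0.398°.
cos h₀ = −tan(+46.4°) tan(+0.398°) = -0.0073, h₀ = 1.5781 rad.
Bracket: h₀ sin ϕ sin δ + cos ϕ cos δ sin h₀ = 1.5781×0.72417×0.00694 + 0.68962×0.99998×0.99997 = 0.007931 + 0.689586 = 0.697517.
Inverse-square distance factor (a/d)² = 1.0201² = 1.040604.
Q̄ = (S_0/π) × 1.040604 × [bracket] = (1361/π) × 1.040604 × 0.697517 = 314.4 W/m².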